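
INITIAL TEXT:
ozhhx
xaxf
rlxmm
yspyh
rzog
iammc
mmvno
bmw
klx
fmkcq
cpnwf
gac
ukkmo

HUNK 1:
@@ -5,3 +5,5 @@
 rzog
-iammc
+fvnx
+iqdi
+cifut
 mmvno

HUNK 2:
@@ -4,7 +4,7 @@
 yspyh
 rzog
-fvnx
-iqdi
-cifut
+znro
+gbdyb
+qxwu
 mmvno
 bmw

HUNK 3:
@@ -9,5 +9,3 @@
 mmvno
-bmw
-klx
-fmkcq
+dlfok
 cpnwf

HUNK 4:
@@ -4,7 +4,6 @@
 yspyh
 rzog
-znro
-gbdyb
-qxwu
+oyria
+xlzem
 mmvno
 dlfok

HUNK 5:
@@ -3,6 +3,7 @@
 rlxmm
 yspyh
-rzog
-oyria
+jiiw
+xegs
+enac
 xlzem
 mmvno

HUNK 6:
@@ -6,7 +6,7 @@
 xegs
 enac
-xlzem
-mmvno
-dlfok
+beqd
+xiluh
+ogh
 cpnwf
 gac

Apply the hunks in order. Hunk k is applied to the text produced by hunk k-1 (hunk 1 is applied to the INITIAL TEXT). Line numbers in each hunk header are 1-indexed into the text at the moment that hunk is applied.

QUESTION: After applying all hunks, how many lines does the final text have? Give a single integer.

Answer: 13

Derivation:
Hunk 1: at line 5 remove [iammc] add [fvnx,iqdi,cifut] -> 15 lines: ozhhx xaxf rlxmm yspyh rzog fvnx iqdi cifut mmvno bmw klx fmkcq cpnwf gac ukkmo
Hunk 2: at line 4 remove [fvnx,iqdi,cifut] add [znro,gbdyb,qxwu] -> 15 lines: ozhhx xaxf rlxmm yspyh rzog znro gbdyb qxwu mmvno bmw klx fmkcq cpnwf gac ukkmo
Hunk 3: at line 9 remove [bmw,klx,fmkcq] add [dlfok] -> 13 lines: ozhhx xaxf rlxmm yspyh rzog znro gbdyb qxwu mmvno dlfok cpnwf gac ukkmo
Hunk 4: at line 4 remove [znro,gbdyb,qxwu] add [oyria,xlzem] -> 12 lines: ozhhx xaxf rlxmm yspyh rzog oyria xlzem mmvno dlfok cpnwf gac ukkmo
Hunk 5: at line 3 remove [rzog,oyria] add [jiiw,xegs,enac] -> 13 lines: ozhhx xaxf rlxmm yspyh jiiw xegs enac xlzem mmvno dlfok cpnwf gac ukkmo
Hunk 6: at line 6 remove [xlzem,mmvno,dlfok] add [beqd,xiluh,ogh] -> 13 lines: ozhhx xaxf rlxmm yspyh jiiw xegs enac beqd xiluh ogh cpnwf gac ukkmo
Final line count: 13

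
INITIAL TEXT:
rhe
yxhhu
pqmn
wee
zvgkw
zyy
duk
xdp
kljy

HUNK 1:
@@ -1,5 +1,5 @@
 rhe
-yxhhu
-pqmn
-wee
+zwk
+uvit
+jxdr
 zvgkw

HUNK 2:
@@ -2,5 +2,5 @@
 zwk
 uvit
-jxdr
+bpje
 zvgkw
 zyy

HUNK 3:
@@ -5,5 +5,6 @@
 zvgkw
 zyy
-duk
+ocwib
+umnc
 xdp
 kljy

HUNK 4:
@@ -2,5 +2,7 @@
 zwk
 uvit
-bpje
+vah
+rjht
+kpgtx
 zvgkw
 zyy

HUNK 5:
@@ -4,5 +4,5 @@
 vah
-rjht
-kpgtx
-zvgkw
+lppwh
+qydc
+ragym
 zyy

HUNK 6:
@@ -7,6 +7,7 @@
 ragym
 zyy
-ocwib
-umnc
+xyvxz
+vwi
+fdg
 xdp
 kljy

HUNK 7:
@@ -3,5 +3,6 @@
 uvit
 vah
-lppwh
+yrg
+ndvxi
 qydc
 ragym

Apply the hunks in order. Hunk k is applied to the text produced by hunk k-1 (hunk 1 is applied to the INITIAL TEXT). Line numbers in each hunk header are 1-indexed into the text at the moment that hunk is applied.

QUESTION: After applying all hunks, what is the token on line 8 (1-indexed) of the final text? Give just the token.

Answer: ragym

Derivation:
Hunk 1: at line 1 remove [yxhhu,pqmn,wee] add [zwk,uvit,jxdr] -> 9 lines: rhe zwk uvit jxdr zvgkw zyy duk xdp kljy
Hunk 2: at line 2 remove [jxdr] add [bpje] -> 9 lines: rhe zwk uvit bpje zvgkw zyy duk xdp kljy
Hunk 3: at line 5 remove [duk] add [ocwib,umnc] -> 10 lines: rhe zwk uvit bpje zvgkw zyy ocwib umnc xdp kljy
Hunk 4: at line 2 remove [bpje] add [vah,rjht,kpgtx] -> 12 lines: rhe zwk uvit vah rjht kpgtx zvgkw zyy ocwib umnc xdp kljy
Hunk 5: at line 4 remove [rjht,kpgtx,zvgkw] add [lppwh,qydc,ragym] -> 12 lines: rhe zwk uvit vah lppwh qydc ragym zyy ocwib umnc xdp kljy
Hunk 6: at line 7 remove [ocwib,umnc] add [xyvxz,vwi,fdg] -> 13 lines: rhe zwk uvit vah lppwh qydc ragym zyy xyvxz vwi fdg xdp kljy
Hunk 7: at line 3 remove [lppwh] add [yrg,ndvxi] -> 14 lines: rhe zwk uvit vah yrg ndvxi qydc ragym zyy xyvxz vwi fdg xdp kljy
Final line 8: ragym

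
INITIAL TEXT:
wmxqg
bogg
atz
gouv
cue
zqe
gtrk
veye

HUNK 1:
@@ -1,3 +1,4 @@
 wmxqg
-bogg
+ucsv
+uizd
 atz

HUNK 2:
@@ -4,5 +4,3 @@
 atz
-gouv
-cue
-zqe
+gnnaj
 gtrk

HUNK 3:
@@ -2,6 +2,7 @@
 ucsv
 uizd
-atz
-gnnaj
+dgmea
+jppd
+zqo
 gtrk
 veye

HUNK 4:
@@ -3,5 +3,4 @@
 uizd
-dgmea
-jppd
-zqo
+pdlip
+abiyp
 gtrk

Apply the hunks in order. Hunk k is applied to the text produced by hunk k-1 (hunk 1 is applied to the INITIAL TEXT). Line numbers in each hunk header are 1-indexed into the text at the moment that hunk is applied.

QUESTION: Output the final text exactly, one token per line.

Hunk 1: at line 1 remove [bogg] add [ucsv,uizd] -> 9 lines: wmxqg ucsv uizd atz gouv cue zqe gtrk veye
Hunk 2: at line 4 remove [gouv,cue,zqe] add [gnnaj] -> 7 lines: wmxqg ucsv uizd atz gnnaj gtrk veye
Hunk 3: at line 2 remove [atz,gnnaj] add [dgmea,jppd,zqo] -> 8 lines: wmxqg ucsv uizd dgmea jppd zqo gtrk veye
Hunk 4: at line 3 remove [dgmea,jppd,zqo] add [pdlip,abiyp] -> 7 lines: wmxqg ucsv uizd pdlip abiyp gtrk veye

Answer: wmxqg
ucsv
uizd
pdlip
abiyp
gtrk
veye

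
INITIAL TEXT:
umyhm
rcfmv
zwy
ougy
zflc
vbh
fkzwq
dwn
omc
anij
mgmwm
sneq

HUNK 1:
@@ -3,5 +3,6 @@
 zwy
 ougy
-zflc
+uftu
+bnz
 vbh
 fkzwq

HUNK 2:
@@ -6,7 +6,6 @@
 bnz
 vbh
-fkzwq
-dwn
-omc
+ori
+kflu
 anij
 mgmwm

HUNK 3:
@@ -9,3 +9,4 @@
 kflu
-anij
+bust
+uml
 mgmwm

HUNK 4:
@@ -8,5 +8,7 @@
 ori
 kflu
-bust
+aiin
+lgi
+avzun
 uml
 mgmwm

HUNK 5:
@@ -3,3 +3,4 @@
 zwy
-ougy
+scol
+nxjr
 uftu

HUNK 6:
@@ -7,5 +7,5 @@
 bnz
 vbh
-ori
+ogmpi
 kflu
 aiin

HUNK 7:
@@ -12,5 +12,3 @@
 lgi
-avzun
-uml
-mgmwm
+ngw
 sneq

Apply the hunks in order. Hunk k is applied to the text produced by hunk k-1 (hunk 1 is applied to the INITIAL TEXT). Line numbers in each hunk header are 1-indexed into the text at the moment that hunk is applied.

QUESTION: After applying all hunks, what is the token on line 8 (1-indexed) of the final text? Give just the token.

Answer: vbh

Derivation:
Hunk 1: at line 3 remove [zflc] add [uftu,bnz] -> 13 lines: umyhm rcfmv zwy ougy uftu bnz vbh fkzwq dwn omc anij mgmwm sneq
Hunk 2: at line 6 remove [fkzwq,dwn,omc] add [ori,kflu] -> 12 lines: umyhm rcfmv zwy ougy uftu bnz vbh ori kflu anij mgmwm sneq
Hunk 3: at line 9 remove [anij] add [bust,uml] -> 13 lines: umyhm rcfmv zwy ougy uftu bnz vbh ori kflu bust uml mgmwm sneq
Hunk 4: at line 8 remove [bust] add [aiin,lgi,avzun] -> 15 lines: umyhm rcfmv zwy ougy uftu bnz vbh ori kflu aiin lgi avzun uml mgmwm sneq
Hunk 5: at line 3 remove [ougy] add [scol,nxjr] -> 16 lines: umyhm rcfmv zwy scol nxjr uftu bnz vbh ori kflu aiin lgi avzun uml mgmwm sneq
Hunk 6: at line 7 remove [ori] add [ogmpi] -> 16 lines: umyhm rcfmv zwy scol nxjr uftu bnz vbh ogmpi kflu aiin lgi avzun uml mgmwm sneq
Hunk 7: at line 12 remove [avzun,uml,mgmwm] add [ngw] -> 14 lines: umyhm rcfmv zwy scol nxjr uftu bnz vbh ogmpi kflu aiin lgi ngw sneq
Final line 8: vbh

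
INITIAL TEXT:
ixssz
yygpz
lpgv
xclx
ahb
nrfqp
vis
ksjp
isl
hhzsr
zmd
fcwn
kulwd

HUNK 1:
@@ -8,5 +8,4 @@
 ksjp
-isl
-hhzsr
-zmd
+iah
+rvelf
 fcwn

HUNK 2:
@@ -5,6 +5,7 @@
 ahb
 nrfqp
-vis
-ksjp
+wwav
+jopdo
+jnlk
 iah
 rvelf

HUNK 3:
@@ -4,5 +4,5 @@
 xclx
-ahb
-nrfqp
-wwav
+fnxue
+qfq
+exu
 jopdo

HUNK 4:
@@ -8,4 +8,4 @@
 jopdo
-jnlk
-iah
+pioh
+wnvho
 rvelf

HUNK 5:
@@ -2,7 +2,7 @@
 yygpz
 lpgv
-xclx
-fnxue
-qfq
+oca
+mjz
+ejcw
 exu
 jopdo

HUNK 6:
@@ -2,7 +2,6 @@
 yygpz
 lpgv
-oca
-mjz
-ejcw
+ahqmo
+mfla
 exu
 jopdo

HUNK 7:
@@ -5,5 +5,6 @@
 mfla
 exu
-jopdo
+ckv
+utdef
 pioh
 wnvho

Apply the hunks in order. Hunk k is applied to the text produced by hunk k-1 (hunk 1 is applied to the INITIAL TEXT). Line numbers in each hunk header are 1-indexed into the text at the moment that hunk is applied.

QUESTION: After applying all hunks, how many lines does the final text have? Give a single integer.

Answer: 13

Derivation:
Hunk 1: at line 8 remove [isl,hhzsr,zmd] add [iah,rvelf] -> 12 lines: ixssz yygpz lpgv xclx ahb nrfqp vis ksjp iah rvelf fcwn kulwd
Hunk 2: at line 5 remove [vis,ksjp] add [wwav,jopdo,jnlk] -> 13 lines: ixssz yygpz lpgv xclx ahb nrfqp wwav jopdo jnlk iah rvelf fcwn kulwd
Hunk 3: at line 4 remove [ahb,nrfqp,wwav] add [fnxue,qfq,exu] -> 13 lines: ixssz yygpz lpgv xclx fnxue qfq exu jopdo jnlk iah rvelf fcwn kulwd
Hunk 4: at line 8 remove [jnlk,iah] add [pioh,wnvho] -> 13 lines: ixssz yygpz lpgv xclx fnxue qfq exu jopdo pioh wnvho rvelf fcwn kulwd
Hunk 5: at line 2 remove [xclx,fnxue,qfq] add [oca,mjz,ejcw] -> 13 lines: ixssz yygpz lpgv oca mjz ejcw exu jopdo pioh wnvho rvelf fcwn kulwd
Hunk 6: at line 2 remove [oca,mjz,ejcw] add [ahqmo,mfla] -> 12 lines: ixssz yygpz lpgv ahqmo mfla exu jopdo pioh wnvho rvelf fcwn kulwd
Hunk 7: at line 5 remove [jopdo] add [ckv,utdef] -> 13 lines: ixssz yygpz lpgv ahqmo mfla exu ckv utdef pioh wnvho rvelf fcwn kulwd
Final line count: 13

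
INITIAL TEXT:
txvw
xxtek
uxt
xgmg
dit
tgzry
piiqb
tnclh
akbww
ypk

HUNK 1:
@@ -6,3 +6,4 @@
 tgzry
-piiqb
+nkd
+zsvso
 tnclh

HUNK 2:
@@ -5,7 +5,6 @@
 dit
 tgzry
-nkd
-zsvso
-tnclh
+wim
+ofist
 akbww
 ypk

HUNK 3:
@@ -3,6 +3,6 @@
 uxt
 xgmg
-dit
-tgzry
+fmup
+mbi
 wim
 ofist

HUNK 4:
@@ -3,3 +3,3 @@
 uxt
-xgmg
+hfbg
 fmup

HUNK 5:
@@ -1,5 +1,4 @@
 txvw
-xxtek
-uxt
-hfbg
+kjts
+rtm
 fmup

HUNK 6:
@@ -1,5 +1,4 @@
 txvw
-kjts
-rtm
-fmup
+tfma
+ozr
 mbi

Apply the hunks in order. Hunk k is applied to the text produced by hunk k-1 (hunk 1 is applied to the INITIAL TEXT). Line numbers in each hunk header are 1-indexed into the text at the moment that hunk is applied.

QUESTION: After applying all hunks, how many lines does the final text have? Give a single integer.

Answer: 8

Derivation:
Hunk 1: at line 6 remove [piiqb] add [nkd,zsvso] -> 11 lines: txvw xxtek uxt xgmg dit tgzry nkd zsvso tnclh akbww ypk
Hunk 2: at line 5 remove [nkd,zsvso,tnclh] add [wim,ofist] -> 10 lines: txvw xxtek uxt xgmg dit tgzry wim ofist akbww ypk
Hunk 3: at line 3 remove [dit,tgzry] add [fmup,mbi] -> 10 lines: txvw xxtek uxt xgmg fmup mbi wim ofist akbww ypk
Hunk 4: at line 3 remove [xgmg] add [hfbg] -> 10 lines: txvw xxtek uxt hfbg fmup mbi wim ofist akbww ypk
Hunk 5: at line 1 remove [xxtek,uxt,hfbg] add [kjts,rtm] -> 9 lines: txvw kjts rtm fmup mbi wim ofist akbww ypk
Hunk 6: at line 1 remove [kjts,rtm,fmup] add [tfma,ozr] -> 8 lines: txvw tfma ozr mbi wim ofist akbww ypk
Final line count: 8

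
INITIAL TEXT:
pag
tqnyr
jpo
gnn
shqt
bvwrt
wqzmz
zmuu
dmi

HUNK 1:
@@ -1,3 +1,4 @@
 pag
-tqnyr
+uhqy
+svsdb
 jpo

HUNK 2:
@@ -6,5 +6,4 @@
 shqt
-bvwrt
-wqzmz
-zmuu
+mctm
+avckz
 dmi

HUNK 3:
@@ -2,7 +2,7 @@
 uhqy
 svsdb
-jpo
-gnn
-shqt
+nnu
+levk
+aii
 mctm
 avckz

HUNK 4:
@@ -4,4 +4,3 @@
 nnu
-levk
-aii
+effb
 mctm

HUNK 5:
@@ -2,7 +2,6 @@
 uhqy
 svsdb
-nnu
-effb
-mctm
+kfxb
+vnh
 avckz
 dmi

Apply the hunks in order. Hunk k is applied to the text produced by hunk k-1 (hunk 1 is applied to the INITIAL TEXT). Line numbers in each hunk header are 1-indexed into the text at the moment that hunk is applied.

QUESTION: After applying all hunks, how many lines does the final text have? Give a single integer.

Answer: 7

Derivation:
Hunk 1: at line 1 remove [tqnyr] add [uhqy,svsdb] -> 10 lines: pag uhqy svsdb jpo gnn shqt bvwrt wqzmz zmuu dmi
Hunk 2: at line 6 remove [bvwrt,wqzmz,zmuu] add [mctm,avckz] -> 9 lines: pag uhqy svsdb jpo gnn shqt mctm avckz dmi
Hunk 3: at line 2 remove [jpo,gnn,shqt] add [nnu,levk,aii] -> 9 lines: pag uhqy svsdb nnu levk aii mctm avckz dmi
Hunk 4: at line 4 remove [levk,aii] add [effb] -> 8 lines: pag uhqy svsdb nnu effb mctm avckz dmi
Hunk 5: at line 2 remove [nnu,effb,mctm] add [kfxb,vnh] -> 7 lines: pag uhqy svsdb kfxb vnh avckz dmi
Final line count: 7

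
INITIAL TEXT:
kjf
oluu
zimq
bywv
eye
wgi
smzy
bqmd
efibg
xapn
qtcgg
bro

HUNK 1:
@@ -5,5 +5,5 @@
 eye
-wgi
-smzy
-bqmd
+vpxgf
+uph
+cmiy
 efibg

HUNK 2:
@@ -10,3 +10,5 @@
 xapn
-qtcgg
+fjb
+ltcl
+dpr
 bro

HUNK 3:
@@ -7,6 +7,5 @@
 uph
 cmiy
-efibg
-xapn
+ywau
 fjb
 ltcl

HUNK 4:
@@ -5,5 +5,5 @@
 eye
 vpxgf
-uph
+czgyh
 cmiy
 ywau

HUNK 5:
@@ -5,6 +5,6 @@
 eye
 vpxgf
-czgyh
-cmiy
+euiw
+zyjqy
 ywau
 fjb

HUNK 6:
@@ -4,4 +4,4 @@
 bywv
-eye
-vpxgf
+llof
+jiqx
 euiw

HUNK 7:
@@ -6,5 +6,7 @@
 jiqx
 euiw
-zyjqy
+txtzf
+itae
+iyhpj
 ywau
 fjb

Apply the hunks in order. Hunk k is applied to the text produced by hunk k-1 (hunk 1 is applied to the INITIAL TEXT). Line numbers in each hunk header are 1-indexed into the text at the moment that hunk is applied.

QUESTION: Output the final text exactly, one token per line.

Hunk 1: at line 5 remove [wgi,smzy,bqmd] add [vpxgf,uph,cmiy] -> 12 lines: kjf oluu zimq bywv eye vpxgf uph cmiy efibg xapn qtcgg bro
Hunk 2: at line 10 remove [qtcgg] add [fjb,ltcl,dpr] -> 14 lines: kjf oluu zimq bywv eye vpxgf uph cmiy efibg xapn fjb ltcl dpr bro
Hunk 3: at line 7 remove [efibg,xapn] add [ywau] -> 13 lines: kjf oluu zimq bywv eye vpxgf uph cmiy ywau fjb ltcl dpr bro
Hunk 4: at line 5 remove [uph] add [czgyh] -> 13 lines: kjf oluu zimq bywv eye vpxgf czgyh cmiy ywau fjb ltcl dpr bro
Hunk 5: at line 5 remove [czgyh,cmiy] add [euiw,zyjqy] -> 13 lines: kjf oluu zimq bywv eye vpxgf euiw zyjqy ywau fjb ltcl dpr bro
Hunk 6: at line 4 remove [eye,vpxgf] add [llof,jiqx] -> 13 lines: kjf oluu zimq bywv llof jiqx euiw zyjqy ywau fjb ltcl dpr bro
Hunk 7: at line 6 remove [zyjqy] add [txtzf,itae,iyhpj] -> 15 lines: kjf oluu zimq bywv llof jiqx euiw txtzf itae iyhpj ywau fjb ltcl dpr bro

Answer: kjf
oluu
zimq
bywv
llof
jiqx
euiw
txtzf
itae
iyhpj
ywau
fjb
ltcl
dpr
bro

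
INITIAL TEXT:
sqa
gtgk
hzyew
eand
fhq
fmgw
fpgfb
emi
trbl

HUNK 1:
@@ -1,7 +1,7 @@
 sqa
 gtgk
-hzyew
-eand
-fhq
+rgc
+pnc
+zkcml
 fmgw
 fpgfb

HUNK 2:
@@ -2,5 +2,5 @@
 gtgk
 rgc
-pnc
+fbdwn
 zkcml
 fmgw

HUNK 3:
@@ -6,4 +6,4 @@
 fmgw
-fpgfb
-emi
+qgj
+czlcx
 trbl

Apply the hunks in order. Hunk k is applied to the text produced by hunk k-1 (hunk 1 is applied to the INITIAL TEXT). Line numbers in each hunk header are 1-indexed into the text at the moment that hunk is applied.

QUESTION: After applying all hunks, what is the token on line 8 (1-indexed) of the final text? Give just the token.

Answer: czlcx

Derivation:
Hunk 1: at line 1 remove [hzyew,eand,fhq] add [rgc,pnc,zkcml] -> 9 lines: sqa gtgk rgc pnc zkcml fmgw fpgfb emi trbl
Hunk 2: at line 2 remove [pnc] add [fbdwn] -> 9 lines: sqa gtgk rgc fbdwn zkcml fmgw fpgfb emi trbl
Hunk 3: at line 6 remove [fpgfb,emi] add [qgj,czlcx] -> 9 lines: sqa gtgk rgc fbdwn zkcml fmgw qgj czlcx trbl
Final line 8: czlcx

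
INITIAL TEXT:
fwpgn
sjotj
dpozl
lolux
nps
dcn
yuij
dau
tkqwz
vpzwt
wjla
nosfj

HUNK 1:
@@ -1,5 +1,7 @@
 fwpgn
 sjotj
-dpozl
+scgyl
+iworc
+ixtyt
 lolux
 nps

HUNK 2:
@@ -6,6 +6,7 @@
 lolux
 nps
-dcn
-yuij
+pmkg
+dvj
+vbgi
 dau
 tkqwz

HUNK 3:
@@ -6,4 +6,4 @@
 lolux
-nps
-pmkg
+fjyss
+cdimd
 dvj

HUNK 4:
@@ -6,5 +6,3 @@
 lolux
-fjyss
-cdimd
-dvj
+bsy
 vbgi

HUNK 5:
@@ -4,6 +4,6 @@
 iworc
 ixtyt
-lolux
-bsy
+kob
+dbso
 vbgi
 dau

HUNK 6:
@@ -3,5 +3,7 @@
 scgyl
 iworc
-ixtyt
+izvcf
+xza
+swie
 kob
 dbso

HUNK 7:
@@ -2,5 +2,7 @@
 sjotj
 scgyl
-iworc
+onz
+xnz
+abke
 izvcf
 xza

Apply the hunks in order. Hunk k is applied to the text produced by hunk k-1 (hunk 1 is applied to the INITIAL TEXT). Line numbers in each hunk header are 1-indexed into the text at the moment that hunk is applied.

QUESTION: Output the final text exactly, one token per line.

Hunk 1: at line 1 remove [dpozl] add [scgyl,iworc,ixtyt] -> 14 lines: fwpgn sjotj scgyl iworc ixtyt lolux nps dcn yuij dau tkqwz vpzwt wjla nosfj
Hunk 2: at line 6 remove [dcn,yuij] add [pmkg,dvj,vbgi] -> 15 lines: fwpgn sjotj scgyl iworc ixtyt lolux nps pmkg dvj vbgi dau tkqwz vpzwt wjla nosfj
Hunk 3: at line 6 remove [nps,pmkg] add [fjyss,cdimd] -> 15 lines: fwpgn sjotj scgyl iworc ixtyt lolux fjyss cdimd dvj vbgi dau tkqwz vpzwt wjla nosfj
Hunk 4: at line 6 remove [fjyss,cdimd,dvj] add [bsy] -> 13 lines: fwpgn sjotj scgyl iworc ixtyt lolux bsy vbgi dau tkqwz vpzwt wjla nosfj
Hunk 5: at line 4 remove [lolux,bsy] add [kob,dbso] -> 13 lines: fwpgn sjotj scgyl iworc ixtyt kob dbso vbgi dau tkqwz vpzwt wjla nosfj
Hunk 6: at line 3 remove [ixtyt] add [izvcf,xza,swie] -> 15 lines: fwpgn sjotj scgyl iworc izvcf xza swie kob dbso vbgi dau tkqwz vpzwt wjla nosfj
Hunk 7: at line 2 remove [iworc] add [onz,xnz,abke] -> 17 lines: fwpgn sjotj scgyl onz xnz abke izvcf xza swie kob dbso vbgi dau tkqwz vpzwt wjla nosfj

Answer: fwpgn
sjotj
scgyl
onz
xnz
abke
izvcf
xza
swie
kob
dbso
vbgi
dau
tkqwz
vpzwt
wjla
nosfj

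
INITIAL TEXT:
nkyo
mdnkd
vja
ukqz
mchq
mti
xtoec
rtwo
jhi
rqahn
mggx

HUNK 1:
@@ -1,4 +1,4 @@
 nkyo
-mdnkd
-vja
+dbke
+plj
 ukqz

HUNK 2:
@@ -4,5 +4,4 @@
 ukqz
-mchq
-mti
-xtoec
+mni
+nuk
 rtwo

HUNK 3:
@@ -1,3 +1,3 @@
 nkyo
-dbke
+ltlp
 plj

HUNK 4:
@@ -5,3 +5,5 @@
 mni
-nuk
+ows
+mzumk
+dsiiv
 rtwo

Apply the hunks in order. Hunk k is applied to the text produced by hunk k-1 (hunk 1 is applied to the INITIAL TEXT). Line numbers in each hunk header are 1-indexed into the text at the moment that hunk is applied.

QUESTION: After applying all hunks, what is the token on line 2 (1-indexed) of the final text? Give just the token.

Hunk 1: at line 1 remove [mdnkd,vja] add [dbke,plj] -> 11 lines: nkyo dbke plj ukqz mchq mti xtoec rtwo jhi rqahn mggx
Hunk 2: at line 4 remove [mchq,mti,xtoec] add [mni,nuk] -> 10 lines: nkyo dbke plj ukqz mni nuk rtwo jhi rqahn mggx
Hunk 3: at line 1 remove [dbke] add [ltlp] -> 10 lines: nkyo ltlp plj ukqz mni nuk rtwo jhi rqahn mggx
Hunk 4: at line 5 remove [nuk] add [ows,mzumk,dsiiv] -> 12 lines: nkyo ltlp plj ukqz mni ows mzumk dsiiv rtwo jhi rqahn mggx
Final line 2: ltlp

Answer: ltlp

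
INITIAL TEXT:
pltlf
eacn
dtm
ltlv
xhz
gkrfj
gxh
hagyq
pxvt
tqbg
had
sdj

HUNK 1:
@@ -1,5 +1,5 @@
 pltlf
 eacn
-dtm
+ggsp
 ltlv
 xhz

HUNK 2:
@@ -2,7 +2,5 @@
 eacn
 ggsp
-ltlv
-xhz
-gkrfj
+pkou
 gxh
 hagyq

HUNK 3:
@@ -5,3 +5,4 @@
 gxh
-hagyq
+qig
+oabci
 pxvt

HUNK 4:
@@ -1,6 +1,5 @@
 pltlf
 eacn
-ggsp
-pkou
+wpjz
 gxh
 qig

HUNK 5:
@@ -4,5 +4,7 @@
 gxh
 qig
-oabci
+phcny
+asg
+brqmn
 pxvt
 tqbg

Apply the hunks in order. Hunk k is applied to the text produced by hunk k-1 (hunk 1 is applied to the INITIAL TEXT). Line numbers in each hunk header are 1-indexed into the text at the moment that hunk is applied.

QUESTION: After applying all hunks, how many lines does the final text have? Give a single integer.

Hunk 1: at line 1 remove [dtm] add [ggsp] -> 12 lines: pltlf eacn ggsp ltlv xhz gkrfj gxh hagyq pxvt tqbg had sdj
Hunk 2: at line 2 remove [ltlv,xhz,gkrfj] add [pkou] -> 10 lines: pltlf eacn ggsp pkou gxh hagyq pxvt tqbg had sdj
Hunk 3: at line 5 remove [hagyq] add [qig,oabci] -> 11 lines: pltlf eacn ggsp pkou gxh qig oabci pxvt tqbg had sdj
Hunk 4: at line 1 remove [ggsp,pkou] add [wpjz] -> 10 lines: pltlf eacn wpjz gxh qig oabci pxvt tqbg had sdj
Hunk 5: at line 4 remove [oabci] add [phcny,asg,brqmn] -> 12 lines: pltlf eacn wpjz gxh qig phcny asg brqmn pxvt tqbg had sdj
Final line count: 12

Answer: 12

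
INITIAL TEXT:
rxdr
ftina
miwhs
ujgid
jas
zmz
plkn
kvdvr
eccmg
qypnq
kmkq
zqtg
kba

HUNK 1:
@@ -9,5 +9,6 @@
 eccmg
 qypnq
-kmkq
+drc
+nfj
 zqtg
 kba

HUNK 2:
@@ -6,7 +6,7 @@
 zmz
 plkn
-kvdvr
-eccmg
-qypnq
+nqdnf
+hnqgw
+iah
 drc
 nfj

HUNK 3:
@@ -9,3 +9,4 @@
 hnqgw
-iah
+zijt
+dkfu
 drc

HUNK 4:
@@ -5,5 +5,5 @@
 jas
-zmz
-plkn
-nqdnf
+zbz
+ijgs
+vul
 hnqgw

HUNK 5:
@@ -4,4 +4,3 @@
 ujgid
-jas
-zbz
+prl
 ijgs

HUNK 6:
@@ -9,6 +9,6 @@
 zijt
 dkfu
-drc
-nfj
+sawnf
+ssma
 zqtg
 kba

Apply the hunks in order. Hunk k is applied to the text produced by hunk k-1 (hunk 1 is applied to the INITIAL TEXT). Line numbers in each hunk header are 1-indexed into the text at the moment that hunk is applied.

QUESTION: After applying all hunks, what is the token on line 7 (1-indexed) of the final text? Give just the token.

Hunk 1: at line 9 remove [kmkq] add [drc,nfj] -> 14 lines: rxdr ftina miwhs ujgid jas zmz plkn kvdvr eccmg qypnq drc nfj zqtg kba
Hunk 2: at line 6 remove [kvdvr,eccmg,qypnq] add [nqdnf,hnqgw,iah] -> 14 lines: rxdr ftina miwhs ujgid jas zmz plkn nqdnf hnqgw iah drc nfj zqtg kba
Hunk 3: at line 9 remove [iah] add [zijt,dkfu] -> 15 lines: rxdr ftina miwhs ujgid jas zmz plkn nqdnf hnqgw zijt dkfu drc nfj zqtg kba
Hunk 4: at line 5 remove [zmz,plkn,nqdnf] add [zbz,ijgs,vul] -> 15 lines: rxdr ftina miwhs ujgid jas zbz ijgs vul hnqgw zijt dkfu drc nfj zqtg kba
Hunk 5: at line 4 remove [jas,zbz] add [prl] -> 14 lines: rxdr ftina miwhs ujgid prl ijgs vul hnqgw zijt dkfu drc nfj zqtg kba
Hunk 6: at line 9 remove [drc,nfj] add [sawnf,ssma] -> 14 lines: rxdr ftina miwhs ujgid prl ijgs vul hnqgw zijt dkfu sawnf ssma zqtg kba
Final line 7: vul

Answer: vul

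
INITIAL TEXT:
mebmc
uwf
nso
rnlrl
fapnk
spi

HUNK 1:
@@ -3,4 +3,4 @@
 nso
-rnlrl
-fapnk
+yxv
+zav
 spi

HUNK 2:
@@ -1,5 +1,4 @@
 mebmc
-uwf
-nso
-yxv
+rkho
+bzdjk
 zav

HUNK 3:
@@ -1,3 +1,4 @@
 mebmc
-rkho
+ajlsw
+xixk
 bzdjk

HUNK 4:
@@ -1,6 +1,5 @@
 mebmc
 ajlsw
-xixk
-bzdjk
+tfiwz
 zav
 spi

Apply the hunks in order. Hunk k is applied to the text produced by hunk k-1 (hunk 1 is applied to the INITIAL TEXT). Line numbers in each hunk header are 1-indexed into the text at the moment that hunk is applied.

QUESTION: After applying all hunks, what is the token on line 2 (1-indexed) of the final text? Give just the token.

Answer: ajlsw

Derivation:
Hunk 1: at line 3 remove [rnlrl,fapnk] add [yxv,zav] -> 6 lines: mebmc uwf nso yxv zav spi
Hunk 2: at line 1 remove [uwf,nso,yxv] add [rkho,bzdjk] -> 5 lines: mebmc rkho bzdjk zav spi
Hunk 3: at line 1 remove [rkho] add [ajlsw,xixk] -> 6 lines: mebmc ajlsw xixk bzdjk zav spi
Hunk 4: at line 1 remove [xixk,bzdjk] add [tfiwz] -> 5 lines: mebmc ajlsw tfiwz zav spi
Final line 2: ajlsw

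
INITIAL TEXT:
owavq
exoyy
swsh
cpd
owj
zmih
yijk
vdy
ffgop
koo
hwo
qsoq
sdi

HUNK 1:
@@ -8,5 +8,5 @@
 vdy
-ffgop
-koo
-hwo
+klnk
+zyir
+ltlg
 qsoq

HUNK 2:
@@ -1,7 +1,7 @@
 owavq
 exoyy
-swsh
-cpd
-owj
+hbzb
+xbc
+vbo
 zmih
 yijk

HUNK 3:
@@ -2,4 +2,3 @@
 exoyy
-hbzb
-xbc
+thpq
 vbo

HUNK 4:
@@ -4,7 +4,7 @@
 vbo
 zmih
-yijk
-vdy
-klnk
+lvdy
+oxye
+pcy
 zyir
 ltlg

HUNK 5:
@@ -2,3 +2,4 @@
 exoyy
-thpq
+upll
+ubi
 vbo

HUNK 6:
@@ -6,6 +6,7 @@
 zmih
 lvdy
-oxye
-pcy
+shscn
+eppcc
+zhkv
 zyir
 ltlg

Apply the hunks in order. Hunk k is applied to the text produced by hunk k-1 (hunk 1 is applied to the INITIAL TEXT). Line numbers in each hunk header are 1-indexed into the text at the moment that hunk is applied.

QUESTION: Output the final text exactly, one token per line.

Hunk 1: at line 8 remove [ffgop,koo,hwo] add [klnk,zyir,ltlg] -> 13 lines: owavq exoyy swsh cpd owj zmih yijk vdy klnk zyir ltlg qsoq sdi
Hunk 2: at line 1 remove [swsh,cpd,owj] add [hbzb,xbc,vbo] -> 13 lines: owavq exoyy hbzb xbc vbo zmih yijk vdy klnk zyir ltlg qsoq sdi
Hunk 3: at line 2 remove [hbzb,xbc] add [thpq] -> 12 lines: owavq exoyy thpq vbo zmih yijk vdy klnk zyir ltlg qsoq sdi
Hunk 4: at line 4 remove [yijk,vdy,klnk] add [lvdy,oxye,pcy] -> 12 lines: owavq exoyy thpq vbo zmih lvdy oxye pcy zyir ltlg qsoq sdi
Hunk 5: at line 2 remove [thpq] add [upll,ubi] -> 13 lines: owavq exoyy upll ubi vbo zmih lvdy oxye pcy zyir ltlg qsoq sdi
Hunk 6: at line 6 remove [oxye,pcy] add [shscn,eppcc,zhkv] -> 14 lines: owavq exoyy upll ubi vbo zmih lvdy shscn eppcc zhkv zyir ltlg qsoq sdi

Answer: owavq
exoyy
upll
ubi
vbo
zmih
lvdy
shscn
eppcc
zhkv
zyir
ltlg
qsoq
sdi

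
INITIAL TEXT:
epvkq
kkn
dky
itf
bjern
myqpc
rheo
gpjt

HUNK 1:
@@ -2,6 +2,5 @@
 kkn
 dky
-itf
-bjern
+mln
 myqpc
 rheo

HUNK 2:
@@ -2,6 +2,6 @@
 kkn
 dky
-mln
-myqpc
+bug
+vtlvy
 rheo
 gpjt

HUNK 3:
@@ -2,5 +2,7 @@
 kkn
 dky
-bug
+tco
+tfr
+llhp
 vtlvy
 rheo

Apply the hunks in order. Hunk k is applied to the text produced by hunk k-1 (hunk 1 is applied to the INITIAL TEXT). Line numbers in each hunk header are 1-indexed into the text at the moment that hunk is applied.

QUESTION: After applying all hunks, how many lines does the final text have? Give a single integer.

Answer: 9

Derivation:
Hunk 1: at line 2 remove [itf,bjern] add [mln] -> 7 lines: epvkq kkn dky mln myqpc rheo gpjt
Hunk 2: at line 2 remove [mln,myqpc] add [bug,vtlvy] -> 7 lines: epvkq kkn dky bug vtlvy rheo gpjt
Hunk 3: at line 2 remove [bug] add [tco,tfr,llhp] -> 9 lines: epvkq kkn dky tco tfr llhp vtlvy rheo gpjt
Final line count: 9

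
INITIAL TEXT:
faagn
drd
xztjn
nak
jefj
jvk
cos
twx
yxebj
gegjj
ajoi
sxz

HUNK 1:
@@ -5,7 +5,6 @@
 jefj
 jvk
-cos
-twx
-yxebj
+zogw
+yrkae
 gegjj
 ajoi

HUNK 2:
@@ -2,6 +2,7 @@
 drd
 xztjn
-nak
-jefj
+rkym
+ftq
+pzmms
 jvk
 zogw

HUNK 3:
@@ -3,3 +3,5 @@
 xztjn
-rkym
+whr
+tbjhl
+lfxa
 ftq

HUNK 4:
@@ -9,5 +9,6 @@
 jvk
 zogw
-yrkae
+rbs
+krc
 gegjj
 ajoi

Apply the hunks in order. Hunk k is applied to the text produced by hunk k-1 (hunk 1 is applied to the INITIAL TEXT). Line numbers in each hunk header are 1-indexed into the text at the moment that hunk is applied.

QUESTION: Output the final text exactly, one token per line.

Hunk 1: at line 5 remove [cos,twx,yxebj] add [zogw,yrkae] -> 11 lines: faagn drd xztjn nak jefj jvk zogw yrkae gegjj ajoi sxz
Hunk 2: at line 2 remove [nak,jefj] add [rkym,ftq,pzmms] -> 12 lines: faagn drd xztjn rkym ftq pzmms jvk zogw yrkae gegjj ajoi sxz
Hunk 3: at line 3 remove [rkym] add [whr,tbjhl,lfxa] -> 14 lines: faagn drd xztjn whr tbjhl lfxa ftq pzmms jvk zogw yrkae gegjj ajoi sxz
Hunk 4: at line 9 remove [yrkae] add [rbs,krc] -> 15 lines: faagn drd xztjn whr tbjhl lfxa ftq pzmms jvk zogw rbs krc gegjj ajoi sxz

Answer: faagn
drd
xztjn
whr
tbjhl
lfxa
ftq
pzmms
jvk
zogw
rbs
krc
gegjj
ajoi
sxz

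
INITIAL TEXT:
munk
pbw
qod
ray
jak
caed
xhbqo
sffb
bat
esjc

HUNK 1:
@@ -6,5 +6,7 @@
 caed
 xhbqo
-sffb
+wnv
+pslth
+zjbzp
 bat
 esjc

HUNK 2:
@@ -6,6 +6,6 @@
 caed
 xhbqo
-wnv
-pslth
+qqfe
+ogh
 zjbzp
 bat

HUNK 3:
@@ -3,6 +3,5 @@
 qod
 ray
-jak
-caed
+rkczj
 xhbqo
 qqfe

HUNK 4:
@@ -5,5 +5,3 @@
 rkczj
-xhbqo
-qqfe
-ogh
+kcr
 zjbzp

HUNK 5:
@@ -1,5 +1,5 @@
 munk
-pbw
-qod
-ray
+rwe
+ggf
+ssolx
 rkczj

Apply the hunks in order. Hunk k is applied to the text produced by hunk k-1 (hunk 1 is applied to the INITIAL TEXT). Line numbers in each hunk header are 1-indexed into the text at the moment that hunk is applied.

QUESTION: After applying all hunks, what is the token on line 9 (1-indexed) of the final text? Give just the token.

Hunk 1: at line 6 remove [sffb] add [wnv,pslth,zjbzp] -> 12 lines: munk pbw qod ray jak caed xhbqo wnv pslth zjbzp bat esjc
Hunk 2: at line 6 remove [wnv,pslth] add [qqfe,ogh] -> 12 lines: munk pbw qod ray jak caed xhbqo qqfe ogh zjbzp bat esjc
Hunk 3: at line 3 remove [jak,caed] add [rkczj] -> 11 lines: munk pbw qod ray rkczj xhbqo qqfe ogh zjbzp bat esjc
Hunk 4: at line 5 remove [xhbqo,qqfe,ogh] add [kcr] -> 9 lines: munk pbw qod ray rkczj kcr zjbzp bat esjc
Hunk 5: at line 1 remove [pbw,qod,ray] add [rwe,ggf,ssolx] -> 9 lines: munk rwe ggf ssolx rkczj kcr zjbzp bat esjc
Final line 9: esjc

Answer: esjc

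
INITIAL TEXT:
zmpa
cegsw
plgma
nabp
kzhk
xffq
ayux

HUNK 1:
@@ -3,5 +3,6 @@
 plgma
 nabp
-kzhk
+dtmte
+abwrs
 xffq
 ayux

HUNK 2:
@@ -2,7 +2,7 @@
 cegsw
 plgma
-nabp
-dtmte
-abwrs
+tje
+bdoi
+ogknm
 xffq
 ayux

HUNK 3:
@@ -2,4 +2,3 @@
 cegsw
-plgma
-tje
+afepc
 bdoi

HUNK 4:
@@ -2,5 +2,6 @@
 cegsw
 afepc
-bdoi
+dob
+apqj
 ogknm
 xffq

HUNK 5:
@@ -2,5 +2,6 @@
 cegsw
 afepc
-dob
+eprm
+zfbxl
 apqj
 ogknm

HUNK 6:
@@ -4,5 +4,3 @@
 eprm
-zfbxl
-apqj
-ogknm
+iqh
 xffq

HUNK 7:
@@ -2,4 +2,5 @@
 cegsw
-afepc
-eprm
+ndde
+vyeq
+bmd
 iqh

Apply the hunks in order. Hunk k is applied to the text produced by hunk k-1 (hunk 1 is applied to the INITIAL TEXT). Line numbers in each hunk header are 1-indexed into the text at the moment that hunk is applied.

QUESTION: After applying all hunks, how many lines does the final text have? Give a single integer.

Answer: 8

Derivation:
Hunk 1: at line 3 remove [kzhk] add [dtmte,abwrs] -> 8 lines: zmpa cegsw plgma nabp dtmte abwrs xffq ayux
Hunk 2: at line 2 remove [nabp,dtmte,abwrs] add [tje,bdoi,ogknm] -> 8 lines: zmpa cegsw plgma tje bdoi ogknm xffq ayux
Hunk 3: at line 2 remove [plgma,tje] add [afepc] -> 7 lines: zmpa cegsw afepc bdoi ogknm xffq ayux
Hunk 4: at line 2 remove [bdoi] add [dob,apqj] -> 8 lines: zmpa cegsw afepc dob apqj ogknm xffq ayux
Hunk 5: at line 2 remove [dob] add [eprm,zfbxl] -> 9 lines: zmpa cegsw afepc eprm zfbxl apqj ogknm xffq ayux
Hunk 6: at line 4 remove [zfbxl,apqj,ogknm] add [iqh] -> 7 lines: zmpa cegsw afepc eprm iqh xffq ayux
Hunk 7: at line 2 remove [afepc,eprm] add [ndde,vyeq,bmd] -> 8 lines: zmpa cegsw ndde vyeq bmd iqh xffq ayux
Final line count: 8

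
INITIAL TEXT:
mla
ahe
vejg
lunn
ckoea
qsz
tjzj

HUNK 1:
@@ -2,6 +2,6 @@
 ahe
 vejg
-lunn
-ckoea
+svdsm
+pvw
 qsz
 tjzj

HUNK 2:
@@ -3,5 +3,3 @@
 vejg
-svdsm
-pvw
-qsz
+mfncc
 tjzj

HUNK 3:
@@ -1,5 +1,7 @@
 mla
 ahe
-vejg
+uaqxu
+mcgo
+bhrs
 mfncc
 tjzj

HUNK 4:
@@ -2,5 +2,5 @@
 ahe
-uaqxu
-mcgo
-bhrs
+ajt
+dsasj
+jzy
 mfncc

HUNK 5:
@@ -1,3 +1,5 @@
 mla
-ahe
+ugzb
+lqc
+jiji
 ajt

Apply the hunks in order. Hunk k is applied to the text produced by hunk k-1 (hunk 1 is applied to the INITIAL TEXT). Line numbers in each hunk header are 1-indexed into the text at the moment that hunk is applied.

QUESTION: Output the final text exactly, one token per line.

Hunk 1: at line 2 remove [lunn,ckoea] add [svdsm,pvw] -> 7 lines: mla ahe vejg svdsm pvw qsz tjzj
Hunk 2: at line 3 remove [svdsm,pvw,qsz] add [mfncc] -> 5 lines: mla ahe vejg mfncc tjzj
Hunk 3: at line 1 remove [vejg] add [uaqxu,mcgo,bhrs] -> 7 lines: mla ahe uaqxu mcgo bhrs mfncc tjzj
Hunk 4: at line 2 remove [uaqxu,mcgo,bhrs] add [ajt,dsasj,jzy] -> 7 lines: mla ahe ajt dsasj jzy mfncc tjzj
Hunk 5: at line 1 remove [ahe] add [ugzb,lqc,jiji] -> 9 lines: mla ugzb lqc jiji ajt dsasj jzy mfncc tjzj

Answer: mla
ugzb
lqc
jiji
ajt
dsasj
jzy
mfncc
tjzj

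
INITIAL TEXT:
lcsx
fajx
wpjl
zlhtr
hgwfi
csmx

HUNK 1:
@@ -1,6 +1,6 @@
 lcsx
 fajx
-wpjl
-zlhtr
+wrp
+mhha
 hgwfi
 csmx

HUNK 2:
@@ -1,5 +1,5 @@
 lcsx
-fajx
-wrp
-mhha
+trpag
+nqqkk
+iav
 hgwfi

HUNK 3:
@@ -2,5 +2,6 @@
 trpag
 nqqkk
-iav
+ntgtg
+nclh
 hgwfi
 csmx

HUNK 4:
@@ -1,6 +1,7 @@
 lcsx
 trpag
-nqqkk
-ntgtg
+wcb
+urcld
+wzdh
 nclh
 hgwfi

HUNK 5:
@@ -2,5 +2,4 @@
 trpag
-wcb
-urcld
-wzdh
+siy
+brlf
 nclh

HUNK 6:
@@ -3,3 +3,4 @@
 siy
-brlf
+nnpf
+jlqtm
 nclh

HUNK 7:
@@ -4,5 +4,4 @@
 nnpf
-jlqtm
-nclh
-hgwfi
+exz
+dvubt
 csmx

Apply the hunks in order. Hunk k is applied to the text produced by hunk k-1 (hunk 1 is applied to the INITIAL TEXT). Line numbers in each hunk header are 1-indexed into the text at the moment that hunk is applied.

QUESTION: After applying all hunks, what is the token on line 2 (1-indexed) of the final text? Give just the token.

Answer: trpag

Derivation:
Hunk 1: at line 1 remove [wpjl,zlhtr] add [wrp,mhha] -> 6 lines: lcsx fajx wrp mhha hgwfi csmx
Hunk 2: at line 1 remove [fajx,wrp,mhha] add [trpag,nqqkk,iav] -> 6 lines: lcsx trpag nqqkk iav hgwfi csmx
Hunk 3: at line 2 remove [iav] add [ntgtg,nclh] -> 7 lines: lcsx trpag nqqkk ntgtg nclh hgwfi csmx
Hunk 4: at line 1 remove [nqqkk,ntgtg] add [wcb,urcld,wzdh] -> 8 lines: lcsx trpag wcb urcld wzdh nclh hgwfi csmx
Hunk 5: at line 2 remove [wcb,urcld,wzdh] add [siy,brlf] -> 7 lines: lcsx trpag siy brlf nclh hgwfi csmx
Hunk 6: at line 3 remove [brlf] add [nnpf,jlqtm] -> 8 lines: lcsx trpag siy nnpf jlqtm nclh hgwfi csmx
Hunk 7: at line 4 remove [jlqtm,nclh,hgwfi] add [exz,dvubt] -> 7 lines: lcsx trpag siy nnpf exz dvubt csmx
Final line 2: trpag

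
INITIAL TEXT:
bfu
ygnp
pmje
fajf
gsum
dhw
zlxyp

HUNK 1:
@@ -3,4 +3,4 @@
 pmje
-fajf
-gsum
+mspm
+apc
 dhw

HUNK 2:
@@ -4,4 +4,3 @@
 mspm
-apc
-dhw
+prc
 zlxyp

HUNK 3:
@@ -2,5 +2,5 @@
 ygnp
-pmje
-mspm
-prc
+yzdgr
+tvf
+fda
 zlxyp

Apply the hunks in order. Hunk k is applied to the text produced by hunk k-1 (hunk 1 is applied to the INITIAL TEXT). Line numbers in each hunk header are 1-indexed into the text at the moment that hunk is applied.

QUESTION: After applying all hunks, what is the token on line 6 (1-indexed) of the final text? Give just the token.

Answer: zlxyp

Derivation:
Hunk 1: at line 3 remove [fajf,gsum] add [mspm,apc] -> 7 lines: bfu ygnp pmje mspm apc dhw zlxyp
Hunk 2: at line 4 remove [apc,dhw] add [prc] -> 6 lines: bfu ygnp pmje mspm prc zlxyp
Hunk 3: at line 2 remove [pmje,mspm,prc] add [yzdgr,tvf,fda] -> 6 lines: bfu ygnp yzdgr tvf fda zlxyp
Final line 6: zlxyp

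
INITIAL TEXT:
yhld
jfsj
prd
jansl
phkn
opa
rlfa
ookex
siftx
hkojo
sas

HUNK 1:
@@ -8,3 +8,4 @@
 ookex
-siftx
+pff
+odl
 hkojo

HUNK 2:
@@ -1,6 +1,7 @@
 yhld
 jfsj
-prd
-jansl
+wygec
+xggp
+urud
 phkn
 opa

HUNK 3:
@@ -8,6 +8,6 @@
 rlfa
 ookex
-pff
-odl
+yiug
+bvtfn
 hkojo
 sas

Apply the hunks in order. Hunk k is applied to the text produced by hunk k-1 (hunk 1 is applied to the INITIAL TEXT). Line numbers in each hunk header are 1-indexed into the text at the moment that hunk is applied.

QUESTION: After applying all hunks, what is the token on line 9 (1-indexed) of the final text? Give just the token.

Hunk 1: at line 8 remove [siftx] add [pff,odl] -> 12 lines: yhld jfsj prd jansl phkn opa rlfa ookex pff odl hkojo sas
Hunk 2: at line 1 remove [prd,jansl] add [wygec,xggp,urud] -> 13 lines: yhld jfsj wygec xggp urud phkn opa rlfa ookex pff odl hkojo sas
Hunk 3: at line 8 remove [pff,odl] add [yiug,bvtfn] -> 13 lines: yhld jfsj wygec xggp urud phkn opa rlfa ookex yiug bvtfn hkojo sas
Final line 9: ookex

Answer: ookex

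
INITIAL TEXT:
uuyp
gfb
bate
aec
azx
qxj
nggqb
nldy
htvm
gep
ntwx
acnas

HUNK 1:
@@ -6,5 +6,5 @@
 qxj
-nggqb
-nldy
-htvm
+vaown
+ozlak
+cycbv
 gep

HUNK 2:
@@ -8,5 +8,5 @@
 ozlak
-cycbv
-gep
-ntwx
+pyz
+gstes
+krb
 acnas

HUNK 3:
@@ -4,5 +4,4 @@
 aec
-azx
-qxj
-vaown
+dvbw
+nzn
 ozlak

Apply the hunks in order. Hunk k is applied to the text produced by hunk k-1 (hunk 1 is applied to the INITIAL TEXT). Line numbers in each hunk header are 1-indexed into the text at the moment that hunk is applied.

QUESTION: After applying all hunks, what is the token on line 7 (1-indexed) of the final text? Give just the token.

Hunk 1: at line 6 remove [nggqb,nldy,htvm] add [vaown,ozlak,cycbv] -> 12 lines: uuyp gfb bate aec azx qxj vaown ozlak cycbv gep ntwx acnas
Hunk 2: at line 8 remove [cycbv,gep,ntwx] add [pyz,gstes,krb] -> 12 lines: uuyp gfb bate aec azx qxj vaown ozlak pyz gstes krb acnas
Hunk 3: at line 4 remove [azx,qxj,vaown] add [dvbw,nzn] -> 11 lines: uuyp gfb bate aec dvbw nzn ozlak pyz gstes krb acnas
Final line 7: ozlak

Answer: ozlak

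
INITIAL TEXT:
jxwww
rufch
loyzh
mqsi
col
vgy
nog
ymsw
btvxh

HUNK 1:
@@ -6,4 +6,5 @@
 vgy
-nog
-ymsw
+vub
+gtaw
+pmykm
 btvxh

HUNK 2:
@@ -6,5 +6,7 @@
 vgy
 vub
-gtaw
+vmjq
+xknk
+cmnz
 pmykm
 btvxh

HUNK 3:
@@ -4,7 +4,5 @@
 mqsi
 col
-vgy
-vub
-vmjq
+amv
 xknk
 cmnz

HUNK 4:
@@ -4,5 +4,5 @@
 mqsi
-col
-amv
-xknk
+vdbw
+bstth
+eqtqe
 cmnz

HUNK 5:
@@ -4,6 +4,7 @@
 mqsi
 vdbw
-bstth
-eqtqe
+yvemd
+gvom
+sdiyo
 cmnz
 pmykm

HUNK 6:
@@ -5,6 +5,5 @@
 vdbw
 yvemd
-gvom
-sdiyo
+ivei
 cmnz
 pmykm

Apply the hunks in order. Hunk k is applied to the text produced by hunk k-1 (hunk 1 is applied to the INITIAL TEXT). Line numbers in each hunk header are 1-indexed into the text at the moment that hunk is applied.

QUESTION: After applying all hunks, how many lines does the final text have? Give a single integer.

Hunk 1: at line 6 remove [nog,ymsw] add [vub,gtaw,pmykm] -> 10 lines: jxwww rufch loyzh mqsi col vgy vub gtaw pmykm btvxh
Hunk 2: at line 6 remove [gtaw] add [vmjq,xknk,cmnz] -> 12 lines: jxwww rufch loyzh mqsi col vgy vub vmjq xknk cmnz pmykm btvxh
Hunk 3: at line 4 remove [vgy,vub,vmjq] add [amv] -> 10 lines: jxwww rufch loyzh mqsi col amv xknk cmnz pmykm btvxh
Hunk 4: at line 4 remove [col,amv,xknk] add [vdbw,bstth,eqtqe] -> 10 lines: jxwww rufch loyzh mqsi vdbw bstth eqtqe cmnz pmykm btvxh
Hunk 5: at line 4 remove [bstth,eqtqe] add [yvemd,gvom,sdiyo] -> 11 lines: jxwww rufch loyzh mqsi vdbw yvemd gvom sdiyo cmnz pmykm btvxh
Hunk 6: at line 5 remove [gvom,sdiyo] add [ivei] -> 10 lines: jxwww rufch loyzh mqsi vdbw yvemd ivei cmnz pmykm btvxh
Final line count: 10

Answer: 10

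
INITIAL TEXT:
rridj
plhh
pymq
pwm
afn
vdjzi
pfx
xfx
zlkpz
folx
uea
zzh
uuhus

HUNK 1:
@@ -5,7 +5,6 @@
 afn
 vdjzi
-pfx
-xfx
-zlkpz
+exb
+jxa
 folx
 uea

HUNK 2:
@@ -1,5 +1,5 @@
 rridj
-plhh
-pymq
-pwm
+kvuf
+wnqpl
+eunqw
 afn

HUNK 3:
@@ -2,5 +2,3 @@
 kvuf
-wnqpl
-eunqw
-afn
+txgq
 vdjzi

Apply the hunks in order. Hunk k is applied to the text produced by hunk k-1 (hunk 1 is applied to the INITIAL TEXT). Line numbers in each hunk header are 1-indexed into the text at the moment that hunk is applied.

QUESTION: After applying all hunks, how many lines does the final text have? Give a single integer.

Hunk 1: at line 5 remove [pfx,xfx,zlkpz] add [exb,jxa] -> 12 lines: rridj plhh pymq pwm afn vdjzi exb jxa folx uea zzh uuhus
Hunk 2: at line 1 remove [plhh,pymq,pwm] add [kvuf,wnqpl,eunqw] -> 12 lines: rridj kvuf wnqpl eunqw afn vdjzi exb jxa folx uea zzh uuhus
Hunk 3: at line 2 remove [wnqpl,eunqw,afn] add [txgq] -> 10 lines: rridj kvuf txgq vdjzi exb jxa folx uea zzh uuhus
Final line count: 10

Answer: 10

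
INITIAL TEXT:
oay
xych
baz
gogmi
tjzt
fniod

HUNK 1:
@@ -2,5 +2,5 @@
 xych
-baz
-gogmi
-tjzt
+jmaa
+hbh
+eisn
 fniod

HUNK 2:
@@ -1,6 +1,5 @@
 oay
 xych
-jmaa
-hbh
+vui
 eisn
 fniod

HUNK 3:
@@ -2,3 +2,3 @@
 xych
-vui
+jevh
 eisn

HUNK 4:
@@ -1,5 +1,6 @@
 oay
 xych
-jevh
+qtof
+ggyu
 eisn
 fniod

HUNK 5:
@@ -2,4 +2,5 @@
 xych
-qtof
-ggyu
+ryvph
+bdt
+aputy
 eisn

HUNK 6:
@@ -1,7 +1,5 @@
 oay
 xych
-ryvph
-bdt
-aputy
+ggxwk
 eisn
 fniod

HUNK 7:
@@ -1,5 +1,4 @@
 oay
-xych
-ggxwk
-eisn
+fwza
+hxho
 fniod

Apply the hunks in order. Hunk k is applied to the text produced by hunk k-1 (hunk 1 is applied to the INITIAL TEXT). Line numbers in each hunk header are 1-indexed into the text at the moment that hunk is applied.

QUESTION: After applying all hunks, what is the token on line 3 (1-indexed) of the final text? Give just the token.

Answer: hxho

Derivation:
Hunk 1: at line 2 remove [baz,gogmi,tjzt] add [jmaa,hbh,eisn] -> 6 lines: oay xych jmaa hbh eisn fniod
Hunk 2: at line 1 remove [jmaa,hbh] add [vui] -> 5 lines: oay xych vui eisn fniod
Hunk 3: at line 2 remove [vui] add [jevh] -> 5 lines: oay xych jevh eisn fniod
Hunk 4: at line 1 remove [jevh] add [qtof,ggyu] -> 6 lines: oay xych qtof ggyu eisn fniod
Hunk 5: at line 2 remove [qtof,ggyu] add [ryvph,bdt,aputy] -> 7 lines: oay xych ryvph bdt aputy eisn fniod
Hunk 6: at line 1 remove [ryvph,bdt,aputy] add [ggxwk] -> 5 lines: oay xych ggxwk eisn fniod
Hunk 7: at line 1 remove [xych,ggxwk,eisn] add [fwza,hxho] -> 4 lines: oay fwza hxho fniod
Final line 3: hxho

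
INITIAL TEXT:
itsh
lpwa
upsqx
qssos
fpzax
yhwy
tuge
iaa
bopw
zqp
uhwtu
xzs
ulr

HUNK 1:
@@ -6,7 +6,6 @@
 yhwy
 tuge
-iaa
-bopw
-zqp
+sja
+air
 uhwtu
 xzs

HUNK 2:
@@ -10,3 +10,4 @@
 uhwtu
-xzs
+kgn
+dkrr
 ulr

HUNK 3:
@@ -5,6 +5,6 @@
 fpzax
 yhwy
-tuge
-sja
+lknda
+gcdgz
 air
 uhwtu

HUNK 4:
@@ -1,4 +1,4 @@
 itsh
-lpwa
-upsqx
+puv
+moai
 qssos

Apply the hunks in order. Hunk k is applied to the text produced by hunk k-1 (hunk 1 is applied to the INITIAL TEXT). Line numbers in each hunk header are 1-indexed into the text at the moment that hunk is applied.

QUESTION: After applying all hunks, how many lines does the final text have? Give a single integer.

Hunk 1: at line 6 remove [iaa,bopw,zqp] add [sja,air] -> 12 lines: itsh lpwa upsqx qssos fpzax yhwy tuge sja air uhwtu xzs ulr
Hunk 2: at line 10 remove [xzs] add [kgn,dkrr] -> 13 lines: itsh lpwa upsqx qssos fpzax yhwy tuge sja air uhwtu kgn dkrr ulr
Hunk 3: at line 5 remove [tuge,sja] add [lknda,gcdgz] -> 13 lines: itsh lpwa upsqx qssos fpzax yhwy lknda gcdgz air uhwtu kgn dkrr ulr
Hunk 4: at line 1 remove [lpwa,upsqx] add [puv,moai] -> 13 lines: itsh puv moai qssos fpzax yhwy lknda gcdgz air uhwtu kgn dkrr ulr
Final line count: 13

Answer: 13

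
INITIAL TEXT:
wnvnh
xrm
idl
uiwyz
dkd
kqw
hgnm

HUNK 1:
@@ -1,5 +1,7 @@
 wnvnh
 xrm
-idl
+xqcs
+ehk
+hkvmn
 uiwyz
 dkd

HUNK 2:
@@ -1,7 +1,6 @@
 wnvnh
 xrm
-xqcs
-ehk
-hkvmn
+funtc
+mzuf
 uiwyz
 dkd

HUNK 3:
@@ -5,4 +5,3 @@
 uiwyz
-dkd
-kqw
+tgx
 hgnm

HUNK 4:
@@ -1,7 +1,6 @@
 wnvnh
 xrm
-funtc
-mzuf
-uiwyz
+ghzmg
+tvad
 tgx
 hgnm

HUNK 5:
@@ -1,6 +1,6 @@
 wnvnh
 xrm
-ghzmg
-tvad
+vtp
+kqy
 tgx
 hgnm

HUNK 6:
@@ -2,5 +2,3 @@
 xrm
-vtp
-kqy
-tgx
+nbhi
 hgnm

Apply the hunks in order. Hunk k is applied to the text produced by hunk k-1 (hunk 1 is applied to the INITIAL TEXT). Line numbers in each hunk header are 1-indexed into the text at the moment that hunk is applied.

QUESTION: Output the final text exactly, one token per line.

Hunk 1: at line 1 remove [idl] add [xqcs,ehk,hkvmn] -> 9 lines: wnvnh xrm xqcs ehk hkvmn uiwyz dkd kqw hgnm
Hunk 2: at line 1 remove [xqcs,ehk,hkvmn] add [funtc,mzuf] -> 8 lines: wnvnh xrm funtc mzuf uiwyz dkd kqw hgnm
Hunk 3: at line 5 remove [dkd,kqw] add [tgx] -> 7 lines: wnvnh xrm funtc mzuf uiwyz tgx hgnm
Hunk 4: at line 1 remove [funtc,mzuf,uiwyz] add [ghzmg,tvad] -> 6 lines: wnvnh xrm ghzmg tvad tgx hgnm
Hunk 5: at line 1 remove [ghzmg,tvad] add [vtp,kqy] -> 6 lines: wnvnh xrm vtp kqy tgx hgnm
Hunk 6: at line 2 remove [vtp,kqy,tgx] add [nbhi] -> 4 lines: wnvnh xrm nbhi hgnm

Answer: wnvnh
xrm
nbhi
hgnm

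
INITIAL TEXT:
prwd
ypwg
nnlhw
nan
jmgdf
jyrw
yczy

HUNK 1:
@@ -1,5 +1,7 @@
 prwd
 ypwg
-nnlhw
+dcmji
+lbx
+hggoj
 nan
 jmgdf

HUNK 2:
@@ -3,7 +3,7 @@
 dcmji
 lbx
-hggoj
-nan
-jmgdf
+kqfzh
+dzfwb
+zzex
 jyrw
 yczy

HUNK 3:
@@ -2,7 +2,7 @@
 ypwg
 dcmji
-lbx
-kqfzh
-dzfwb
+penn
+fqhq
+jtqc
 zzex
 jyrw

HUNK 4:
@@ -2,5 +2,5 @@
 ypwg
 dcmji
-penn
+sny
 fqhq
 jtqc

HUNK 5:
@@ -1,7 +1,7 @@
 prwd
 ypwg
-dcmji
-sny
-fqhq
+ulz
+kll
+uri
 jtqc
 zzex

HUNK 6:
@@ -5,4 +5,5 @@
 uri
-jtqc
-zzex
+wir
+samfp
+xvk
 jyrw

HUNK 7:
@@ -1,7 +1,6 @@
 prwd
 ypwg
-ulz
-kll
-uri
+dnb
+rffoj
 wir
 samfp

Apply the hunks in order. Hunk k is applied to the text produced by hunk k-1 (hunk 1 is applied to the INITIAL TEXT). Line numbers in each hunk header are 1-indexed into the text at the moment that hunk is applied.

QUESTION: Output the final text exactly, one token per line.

Hunk 1: at line 1 remove [nnlhw] add [dcmji,lbx,hggoj] -> 9 lines: prwd ypwg dcmji lbx hggoj nan jmgdf jyrw yczy
Hunk 2: at line 3 remove [hggoj,nan,jmgdf] add [kqfzh,dzfwb,zzex] -> 9 lines: prwd ypwg dcmji lbx kqfzh dzfwb zzex jyrw yczy
Hunk 3: at line 2 remove [lbx,kqfzh,dzfwb] add [penn,fqhq,jtqc] -> 9 lines: prwd ypwg dcmji penn fqhq jtqc zzex jyrw yczy
Hunk 4: at line 2 remove [penn] add [sny] -> 9 lines: prwd ypwg dcmji sny fqhq jtqc zzex jyrw yczy
Hunk 5: at line 1 remove [dcmji,sny,fqhq] add [ulz,kll,uri] -> 9 lines: prwd ypwg ulz kll uri jtqc zzex jyrw yczy
Hunk 6: at line 5 remove [jtqc,zzex] add [wir,samfp,xvk] -> 10 lines: prwd ypwg ulz kll uri wir samfp xvk jyrw yczy
Hunk 7: at line 1 remove [ulz,kll,uri] add [dnb,rffoj] -> 9 lines: prwd ypwg dnb rffoj wir samfp xvk jyrw yczy

Answer: prwd
ypwg
dnb
rffoj
wir
samfp
xvk
jyrw
yczy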